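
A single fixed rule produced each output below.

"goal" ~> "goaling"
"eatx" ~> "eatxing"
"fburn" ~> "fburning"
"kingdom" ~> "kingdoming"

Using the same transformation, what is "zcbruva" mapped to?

zcbruvaing

In each case the input is transformed by: append "ing".
Applying that to "zcbruva" gives "zcbruvaing".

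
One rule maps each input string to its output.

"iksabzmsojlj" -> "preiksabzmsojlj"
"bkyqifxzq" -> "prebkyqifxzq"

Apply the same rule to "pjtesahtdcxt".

What's happening: prepend "pre".
"pjtesahtdcxt" → "prepjtesahtdcxt".

prepjtesahtdcxt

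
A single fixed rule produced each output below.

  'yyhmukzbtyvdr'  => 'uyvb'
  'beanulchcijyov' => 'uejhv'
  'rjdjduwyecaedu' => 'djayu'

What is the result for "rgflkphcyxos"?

What's happening: keep one character in every 3, starting at position 2 (positions 2nd, 5th, 8th, ...), then swap each adjacent pair of characters (1↔2, 3↔4, ...).
For "rgflkphcyxos", step one produces "gkco"; step two turns that into "kgoc".

kgoc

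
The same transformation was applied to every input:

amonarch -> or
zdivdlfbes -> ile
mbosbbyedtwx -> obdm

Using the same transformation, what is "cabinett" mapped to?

The rule is to swap the first and last characters, then keep one character in every 3, starting at position 3 (positions 3rd, 6th, 9th, ...).
"cabinett" → "tabinetc" → "be".

be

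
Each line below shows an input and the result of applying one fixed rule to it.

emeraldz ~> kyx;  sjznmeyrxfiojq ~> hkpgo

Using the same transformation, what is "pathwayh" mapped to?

yuf

Looking at the pairs, the operation is to keep one character in every 3, starting at position 2 (positions 2nd, 5th, 8th, ...), then shift every letter 2 places backward in the alphabet (wrapping around).
"pathwayh" → "awh" → "yuf".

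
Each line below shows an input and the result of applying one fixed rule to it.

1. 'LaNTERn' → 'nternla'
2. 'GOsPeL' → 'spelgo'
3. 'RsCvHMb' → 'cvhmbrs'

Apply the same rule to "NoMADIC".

madicno

The pattern: move the first 2 characters to the end (rotate left by 2), then convert every letter to lowercase.
"NoMADIC" → "MADICNo" → "madicno".
(Check on "LaNTERn": → "NTERnLa" → "nternla" ✓)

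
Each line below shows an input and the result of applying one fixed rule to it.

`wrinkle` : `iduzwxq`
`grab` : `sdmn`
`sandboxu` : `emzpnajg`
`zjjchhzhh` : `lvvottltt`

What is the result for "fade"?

Each output is the input with this applied: shift every letter 12 places forward in the alphabet (wrapping around).
On "fade" that produces "rmpq".

rmpq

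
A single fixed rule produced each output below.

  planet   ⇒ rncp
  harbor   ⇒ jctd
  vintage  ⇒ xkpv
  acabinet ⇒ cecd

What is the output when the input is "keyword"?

mgay

Looking at the pairs, the operation is to shift every letter 2 places forward in the alphabet (wrapping around), then keep only the first 4 characters.
Working it through for "keyword": intermediate "mgayqtf", final "mgay".
(Check on "vintage": → "xkpvcig" → "xkpv" ✓)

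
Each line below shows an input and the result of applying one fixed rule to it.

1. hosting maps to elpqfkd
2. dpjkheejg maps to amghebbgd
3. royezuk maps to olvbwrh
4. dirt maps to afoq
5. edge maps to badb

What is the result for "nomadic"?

kljxafz

What's happening: shift every letter 3 places backward in the alphabet (wrapping around).
"nomadic" → "kljxafz".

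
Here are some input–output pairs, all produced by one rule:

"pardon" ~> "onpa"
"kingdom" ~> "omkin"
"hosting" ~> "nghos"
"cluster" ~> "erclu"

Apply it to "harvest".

In each case the input is transformed by: move the last 2 characters to the front (rotate right by 2), then delete the last 2 characters.
On "harvest": the first step gives "stharve", and the second then gives "sthar".

sthar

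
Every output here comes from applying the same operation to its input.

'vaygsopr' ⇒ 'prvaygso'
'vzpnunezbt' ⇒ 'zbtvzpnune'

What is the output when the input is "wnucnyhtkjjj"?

The transformation: swap the front and back halves of the string, then move the first 2 characters to the end (rotate left by 2).
On "wnucnyhtkjjj" that produces "kjjjwnucnyht".

kjjjwnucnyht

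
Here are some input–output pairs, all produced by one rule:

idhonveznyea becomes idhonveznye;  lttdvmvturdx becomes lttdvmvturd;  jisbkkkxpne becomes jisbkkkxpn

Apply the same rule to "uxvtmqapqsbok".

uxvtmqapqsbo

In each case the input is transformed by: delete the last character.
For "uxvtmqapqsbok" the result is "uxvtmqapqsbo".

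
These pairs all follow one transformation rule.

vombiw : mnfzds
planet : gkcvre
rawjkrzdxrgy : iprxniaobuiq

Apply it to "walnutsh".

nyrjckel

In each case the input is transformed by: take characters alternately from the front and the back (1st, last, 2nd, 2nd-last, ...), then shift every letter 9 places backward in the alphabet (wrapping around).
Applying both steps to "walnutsh": "whasltnu", then "nyrjckel".
(Check on "rawjkrzdxrgy": → "ryagwrjxkdrz" → "iprxniaobuiq" ✓)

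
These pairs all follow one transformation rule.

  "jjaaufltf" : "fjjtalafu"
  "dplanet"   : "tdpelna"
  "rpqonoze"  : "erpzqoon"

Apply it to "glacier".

The transformation: swap the first and last characters, then take characters alternately from the front and the back (1st, last, 2nd, 2nd-last, ...).
For "glacier", step one produces "rlacieg"; step two turns that into "rgleaic".

rgleaic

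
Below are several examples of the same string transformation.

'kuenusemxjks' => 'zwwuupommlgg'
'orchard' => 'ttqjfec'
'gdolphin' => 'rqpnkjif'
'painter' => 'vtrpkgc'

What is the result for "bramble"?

tongddc

The transformation: shift every letter 2 places forward in the alphabet (wrapping around), then sort the characters into reverse alphabetical order.
For "bramble" the result is "tongddc".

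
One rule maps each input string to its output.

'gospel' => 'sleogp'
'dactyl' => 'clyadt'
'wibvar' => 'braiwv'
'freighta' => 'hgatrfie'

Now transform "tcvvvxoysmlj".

yomsjlctvvxv

The pattern: swap each adjacent pair of characters (1↔2, 3↔4, ...), then swap the front and back halves of the string.
On "tcvvvxoysmlj": the first step gives "ctvvxvyomsjl", and the second then gives "yomsjlctvvxv".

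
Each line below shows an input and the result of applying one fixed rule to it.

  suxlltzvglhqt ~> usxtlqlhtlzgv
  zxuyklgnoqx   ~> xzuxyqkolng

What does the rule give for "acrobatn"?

The pattern: move the first character to the end, then take characters alternately from the front and the back (1st, last, 2nd, 2nd-last, ...).
"acrobatn" → "crobatna" → "carnotba".

carnotba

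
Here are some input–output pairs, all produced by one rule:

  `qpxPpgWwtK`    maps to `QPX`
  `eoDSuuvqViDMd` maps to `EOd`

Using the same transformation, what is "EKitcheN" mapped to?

Looking at the pairs, the operation is to flip the case of every letter, then keep only the first 3 characters.
Working it through for "EKitcheN": intermediate "ekITCHEn", final "ekI".

ekI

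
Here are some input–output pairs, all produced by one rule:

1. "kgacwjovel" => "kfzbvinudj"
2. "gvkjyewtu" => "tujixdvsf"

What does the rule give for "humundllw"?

The rule is to shift every letter 1 place backward in the alphabet (wrapping around), then swap the first and last characters.
Starting from "humundllw": after the first operation, "gtltmckkv"; after the second, "vtltmckkg".
(Check on "kgacwjovel": → "jfzbvinudk" → "kfzbvinudj" ✓)

vtltmckkg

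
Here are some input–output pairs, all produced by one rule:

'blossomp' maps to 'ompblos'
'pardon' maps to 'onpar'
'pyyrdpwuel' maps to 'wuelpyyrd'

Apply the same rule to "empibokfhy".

kfhyempib

The rule is to swap the front and back halves of the string, then delete the first character.
For "empibokfhy", step one produces "okfhyempib"; step two turns that into "kfhyempib".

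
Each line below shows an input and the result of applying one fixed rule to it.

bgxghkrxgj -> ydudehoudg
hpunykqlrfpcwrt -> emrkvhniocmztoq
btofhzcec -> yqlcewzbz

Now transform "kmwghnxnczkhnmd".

hjtdekukzwhekja

Looking at the pairs, the operation is to shift every letter 3 places backward in the alphabet (wrapping around).
Applying that to "kmwghnxnczkhnmd" gives "hjtdekukzwhekja".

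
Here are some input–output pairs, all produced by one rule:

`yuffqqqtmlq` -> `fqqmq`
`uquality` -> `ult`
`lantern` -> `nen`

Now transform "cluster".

utr

The transformation: keep every other character starting from the first (positions 1st, 3rd, 5th, ...), then delete the first character.
Working it through for "cluster": intermediate "cutr", final "utr".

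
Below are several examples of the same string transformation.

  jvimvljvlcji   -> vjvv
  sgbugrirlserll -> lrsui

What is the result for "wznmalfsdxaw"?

The transformation: swap the front and back halves of the string, then keep one character in every 3, starting at position 2 (positions 2nd, 5th, 8th, ...).
"wznmalfsdxaw" → "fsdxawwznmal" → "saza".

saza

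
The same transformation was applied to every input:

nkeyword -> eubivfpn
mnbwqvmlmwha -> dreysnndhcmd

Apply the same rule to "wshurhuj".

The rule is to take characters alternately from the front and the back (1st, last, 2nd, 2nd-last, ...), then shift every letter 9 places backward in the alphabet (wrapping around).
Working it through for "wshurhuj": intermediate "wjsuhhur", final "najlyyli".

najlyyli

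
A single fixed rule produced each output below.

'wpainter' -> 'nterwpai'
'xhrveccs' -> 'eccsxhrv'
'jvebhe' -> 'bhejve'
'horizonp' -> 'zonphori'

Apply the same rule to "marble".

In each case the input is transformed by: swap the front and back halves of the string.
Applying that to "marble" gives "blemar".

blemar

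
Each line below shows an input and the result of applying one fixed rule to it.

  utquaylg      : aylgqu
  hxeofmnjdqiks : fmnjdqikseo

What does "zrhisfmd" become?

The transformation: delete the first 2 characters, then move the first 2 characters to the end (rotate left by 2).
Applying both steps to "zrhisfmd": "hisfmd", then "sfmdhi".
(Check on "utquaylg": → "quaylg" → "aylgqu" ✓)

sfmdhi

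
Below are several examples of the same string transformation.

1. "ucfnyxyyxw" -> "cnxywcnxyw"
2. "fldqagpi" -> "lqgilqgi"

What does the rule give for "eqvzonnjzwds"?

What's happening: keep every other character starting from the second (positions 2nd, 4th, 6th, ...), then write the whole string twice.
For "eqvzonnjzwds" the result is "qznjwsqznjws".
(Check on "ucfnyxyyxw": → "cnxyw" → "cnxywcnxyw" ✓)

qznjwsqznjws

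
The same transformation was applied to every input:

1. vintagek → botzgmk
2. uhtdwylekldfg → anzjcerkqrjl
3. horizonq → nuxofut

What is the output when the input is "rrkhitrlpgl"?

xxqnozxrvm

The rule is to shift every letter 6 places forward in the alphabet (wrapping around), then delete the last character.
For "rrkhitrlpgl" the result is "xxqnozxrvm".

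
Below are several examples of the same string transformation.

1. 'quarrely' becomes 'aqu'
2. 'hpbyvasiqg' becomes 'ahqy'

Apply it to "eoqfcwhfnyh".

cfnw

Each output is the input with this applied: sort the characters into alphabetical order, then keep one character in every 3, starting at position 1 (positions 1st, 4th, 7th, ...).
"eoqfcwhfnyh" → "ceffhhnoqwy" → "cfnw".
(Check on "quarrely": → "aelqrruy" → "aqu" ✓)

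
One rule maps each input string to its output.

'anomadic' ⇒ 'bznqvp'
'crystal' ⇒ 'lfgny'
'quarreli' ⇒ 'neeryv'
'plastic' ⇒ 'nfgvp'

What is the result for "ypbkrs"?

The pattern: delete the first 2 characters, then shift every letter 13 places forward in the alphabet (wrapping around) — i.e. ROT13.
Applying both steps to "ypbkrs": "bkrs", then "oxef".

oxef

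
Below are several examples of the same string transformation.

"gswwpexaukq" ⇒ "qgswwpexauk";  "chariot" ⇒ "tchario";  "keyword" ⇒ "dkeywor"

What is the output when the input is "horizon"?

nhorizo

The transformation: move the last character to the front.
So "horizon" becomes "nhorizo".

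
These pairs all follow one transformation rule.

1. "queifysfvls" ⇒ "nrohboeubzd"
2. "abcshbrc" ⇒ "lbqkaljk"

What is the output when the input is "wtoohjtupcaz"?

The transformation: move the first 2 characters to the end (rotate left by 2), then shift every letter 9 places forward in the alphabet (wrapping around).
"wtoohjtupcaz" → "oohjtupcazwt" → "xxqscdyljifc".

xxqscdyljifc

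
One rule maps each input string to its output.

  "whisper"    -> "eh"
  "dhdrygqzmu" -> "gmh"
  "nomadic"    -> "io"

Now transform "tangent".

na

The transformation: move the first 3 characters to the end (rotate left by 3), then keep one character in every 3, starting at position 3 (positions 3rd, 6th, 9th, ...).
Doing the same to "tangent": "na".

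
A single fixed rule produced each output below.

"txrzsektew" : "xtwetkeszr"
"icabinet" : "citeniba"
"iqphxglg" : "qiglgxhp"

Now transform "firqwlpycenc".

The rule is to reverse the string, then move the last 2 characters to the front (rotate right by 2).
For "firqwlpycenc", step one produces "cnecyplwqrif"; step two turns that into "ifcnecyplwqr".
(Check on "iqphxglg": → "glgxhpqi" → "qiglgxhp" ✓)

ifcnecyplwqr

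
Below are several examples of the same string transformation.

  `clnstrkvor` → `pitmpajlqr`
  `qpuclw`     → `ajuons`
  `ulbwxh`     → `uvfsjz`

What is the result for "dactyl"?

rwjbya

The pattern: swap the front and back halves of the string, then shift every letter 2 places backward in the alphabet (wrapping around).
"dactyl" → "tyldac" → "rwjbya".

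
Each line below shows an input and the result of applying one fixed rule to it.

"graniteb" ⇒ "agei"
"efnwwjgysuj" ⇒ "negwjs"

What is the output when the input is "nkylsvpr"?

ynps

The pattern: keep every other character starting from the first (positions 1st, 3rd, 5th, ...), then swap each adjacent pair of characters (1↔2, 3↔4, ...).
So "nkylsvpr" becomes "ynps".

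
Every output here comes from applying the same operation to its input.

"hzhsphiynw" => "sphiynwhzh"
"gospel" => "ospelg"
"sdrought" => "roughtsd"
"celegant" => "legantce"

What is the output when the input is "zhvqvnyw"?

In each case the input is transformed by: swap the front and back halves of the string, then move the last 2 characters to the front (rotate right by 2).
Working it through for "zhvqvnyw": intermediate "vnywzhvq", final "vqvnywzh".

vqvnywzh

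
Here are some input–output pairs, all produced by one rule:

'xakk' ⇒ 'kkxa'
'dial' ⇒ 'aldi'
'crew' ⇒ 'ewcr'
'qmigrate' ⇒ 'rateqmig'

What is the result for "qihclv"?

The pattern: swap the front and back halves of the string.
Applying that to "qihclv" gives "clvqih".

clvqih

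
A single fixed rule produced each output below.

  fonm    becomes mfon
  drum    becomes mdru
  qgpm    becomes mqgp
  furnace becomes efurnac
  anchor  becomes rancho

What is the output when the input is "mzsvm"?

Each output is the input with this applied: move the last character to the front.
Doing the same to "mzsvm": "mmzsv".

mmzsv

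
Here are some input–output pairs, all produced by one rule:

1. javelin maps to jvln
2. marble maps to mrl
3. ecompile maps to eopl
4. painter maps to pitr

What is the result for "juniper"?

Looking at the pairs, the operation is to keep every other character starting from the first (positions 1st, 3rd, 5th, ...).
Doing the same to "juniper": "jnpr".

jnpr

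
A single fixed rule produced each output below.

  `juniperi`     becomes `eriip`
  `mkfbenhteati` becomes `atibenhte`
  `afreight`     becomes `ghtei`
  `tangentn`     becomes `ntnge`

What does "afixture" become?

urext

In each case the input is transformed by: delete the first 3 characters, then move the last 3 characters to the front (rotate right by 3).
Starting from "afixture": after the first operation, "xture"; after the second, "urext".
(Check on "juniperi": → "iperi" → "eriip" ✓)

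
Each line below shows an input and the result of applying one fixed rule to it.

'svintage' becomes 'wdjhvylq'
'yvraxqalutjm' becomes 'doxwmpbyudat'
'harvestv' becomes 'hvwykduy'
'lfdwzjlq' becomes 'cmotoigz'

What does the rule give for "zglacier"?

flhucjod

Rule — shift every letter 3 places forward in the alphabet (wrapping around), then swap the front and back halves of the string.
On "zglacier": the first step gives "cjodflhu", and the second then gives "flhucjod".
(Check on "lfdwzjlq": → "oigzcmot" → "cmotoigz" ✓)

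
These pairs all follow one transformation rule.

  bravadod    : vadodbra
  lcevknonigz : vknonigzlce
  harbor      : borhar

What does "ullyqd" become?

The rule is to move the first 3 characters to the end (rotate left by 3).
Applying that to "ullyqd" gives "yqdull".

yqdull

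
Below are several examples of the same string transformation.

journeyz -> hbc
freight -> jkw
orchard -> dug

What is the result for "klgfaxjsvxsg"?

avj

Rule — shift every letter 3 places forward in the alphabet (wrapping around), then keep only the last 3 characters.
"klgfaxjsvxsg" → "nojidamvyavj" → "avj".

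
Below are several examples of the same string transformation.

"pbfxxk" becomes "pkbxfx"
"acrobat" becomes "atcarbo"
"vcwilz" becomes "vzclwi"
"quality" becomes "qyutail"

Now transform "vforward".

vdfroarw

The pattern: take characters alternately from the front and the back (1st, last, 2nd, 2nd-last, ...).
For "vforward" the result is "vdfroarw".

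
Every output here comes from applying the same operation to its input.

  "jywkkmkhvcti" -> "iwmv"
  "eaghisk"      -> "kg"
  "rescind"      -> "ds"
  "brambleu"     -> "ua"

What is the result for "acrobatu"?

The pattern: move the last 3 characters to the front (rotate right by 3), then keep one character in every 3, starting at position 3 (positions 3rd, 6th, 9th, ...).
Applying both steps to "acrobatu": "atuacrob", then "ur".

ur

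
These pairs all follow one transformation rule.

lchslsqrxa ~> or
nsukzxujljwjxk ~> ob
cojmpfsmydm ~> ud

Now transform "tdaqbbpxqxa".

or

The pattern: shift every letter 9 places backward in the alphabet (wrapping around), then keep only the last 2 characters.
Starting from "tdaqbbpxqxa": after the first operation, "kurhssgohor"; after the second, "or".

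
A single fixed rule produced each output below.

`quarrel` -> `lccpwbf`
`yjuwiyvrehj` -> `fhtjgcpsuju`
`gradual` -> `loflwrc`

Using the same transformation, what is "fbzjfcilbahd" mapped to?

What's happening: shift every letter 11 places forward in the alphabet (wrapping around), then move the first 2 characters to the end (rotate left by 2).
For "fbzjfcilbahd" the result is "kuqntwmlsoqm".

kuqntwmlsoqm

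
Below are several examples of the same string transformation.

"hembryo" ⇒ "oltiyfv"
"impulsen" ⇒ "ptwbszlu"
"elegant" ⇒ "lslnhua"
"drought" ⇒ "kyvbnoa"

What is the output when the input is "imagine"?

The rule is to shift every letter 7 places forward in the alphabet (wrapping around).
Applying that to "imagine" gives "pthnpul".

pthnpul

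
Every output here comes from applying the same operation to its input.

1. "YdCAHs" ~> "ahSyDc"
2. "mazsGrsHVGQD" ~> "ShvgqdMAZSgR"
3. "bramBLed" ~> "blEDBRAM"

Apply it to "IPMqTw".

The pattern: swap the front and back halves of the string, then flip the case of every letter.
Starting from "IPMqTw": after the first operation, "qTwIPM"; after the second, "QtWipm".

QtWipm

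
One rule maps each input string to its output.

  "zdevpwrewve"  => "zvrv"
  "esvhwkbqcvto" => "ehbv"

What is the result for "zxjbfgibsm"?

zbim

The pattern: keep one character in every 3, starting at position 1 (positions 1st, 4th, 7th, ...).
On "zxjbfgibsm" that produces "zbim".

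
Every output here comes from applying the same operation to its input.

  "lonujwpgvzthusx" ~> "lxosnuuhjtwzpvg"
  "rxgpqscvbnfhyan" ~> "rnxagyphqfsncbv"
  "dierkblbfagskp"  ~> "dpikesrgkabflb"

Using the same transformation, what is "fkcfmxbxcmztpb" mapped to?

fbkpctfzmmxcbx

In each case the input is transformed by: take characters alternately from the front and the back (1st, last, 2nd, 2nd-last, ...).
Applying that to "fkcfmxbxcmztpb" gives "fbkpctfzmmxcbx".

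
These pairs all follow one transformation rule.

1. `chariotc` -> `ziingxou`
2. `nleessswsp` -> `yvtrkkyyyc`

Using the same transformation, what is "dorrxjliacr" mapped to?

ixjuxxdprog

What's happening: move the last 2 characters to the front (rotate right by 2), then shift every letter 6 places forward in the alphabet (wrapping around).
"dorrxjliacr" → "crdorrxjlia" → "ixjuxxdprog".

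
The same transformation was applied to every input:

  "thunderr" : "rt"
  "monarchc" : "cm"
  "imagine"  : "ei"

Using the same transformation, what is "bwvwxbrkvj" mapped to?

The transformation: move the last character to the front, then keep only the first 2 characters.
Working it through for "bwvwxbrkvj": intermediate "jbwvwxbrkv", final "jb".

jb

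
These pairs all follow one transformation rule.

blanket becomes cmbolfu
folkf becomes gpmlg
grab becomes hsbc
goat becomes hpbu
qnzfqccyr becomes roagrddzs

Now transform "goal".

hpbm

Each output is the input with this applied: shift every letter 1 place forward in the alphabet (wrapping around).
So "goal" becomes "hpbm".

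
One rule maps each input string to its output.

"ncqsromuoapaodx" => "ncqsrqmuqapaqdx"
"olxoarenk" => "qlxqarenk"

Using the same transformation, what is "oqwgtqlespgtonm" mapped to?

The rule is to replace every "o" with "q".
On "oqwgtqlespgtonm" that produces "qqwgtqlespgtqnm".

qqwgtqlespgtqnm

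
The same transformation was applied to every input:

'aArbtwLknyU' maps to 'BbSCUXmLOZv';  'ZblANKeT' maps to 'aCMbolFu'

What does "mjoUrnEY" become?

NKPvSOfz

In each case the input is transformed by: shift every letter 1 place forward in the alphabet (wrapping around), then flip the case of every letter.
Doing the same to "mjoUrnEY": "NKPvSOfz".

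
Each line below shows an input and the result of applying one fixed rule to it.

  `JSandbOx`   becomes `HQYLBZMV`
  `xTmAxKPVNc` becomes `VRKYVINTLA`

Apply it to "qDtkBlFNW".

OBRIZJDLU

Rule — shift every letter 2 places backward in the alphabet (wrapping around), then convert every letter to uppercase.
Starting from "qDtkBlFNW": after the first operation, "oBriZjDLU"; after the second, "OBRIZJDLU".
(Check on "xTmAxKPVNc": → "vRkYvINTLa" → "VRKYVINTLA" ✓)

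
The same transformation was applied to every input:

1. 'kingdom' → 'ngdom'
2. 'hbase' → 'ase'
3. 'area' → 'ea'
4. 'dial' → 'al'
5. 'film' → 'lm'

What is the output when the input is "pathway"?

thway

The rule is to delete the first 2 characters.
On "pathway" that produces "thway".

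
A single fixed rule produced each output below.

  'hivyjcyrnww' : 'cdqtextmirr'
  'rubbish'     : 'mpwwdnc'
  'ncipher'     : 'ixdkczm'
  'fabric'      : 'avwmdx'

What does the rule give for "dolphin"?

yjgkcdi

The pattern: shift every letter 5 places backward in the alphabet (wrapping around).
"dolphin" → "yjgkcdi".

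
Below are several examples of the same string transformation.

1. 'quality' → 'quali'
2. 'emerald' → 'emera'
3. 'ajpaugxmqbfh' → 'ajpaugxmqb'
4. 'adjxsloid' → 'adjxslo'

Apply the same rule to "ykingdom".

ykingd

In each case the input is transformed by: delete the last 2 characters.
So "ykingdom" becomes "ykingd".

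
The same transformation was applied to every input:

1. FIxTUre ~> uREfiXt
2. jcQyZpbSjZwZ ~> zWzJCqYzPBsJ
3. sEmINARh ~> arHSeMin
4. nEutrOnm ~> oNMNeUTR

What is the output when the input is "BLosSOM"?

Rule — move the last 3 characters to the front (rotate right by 3), then flip the case of every letter.
Working it through for "BLosSOM": intermediate "SOMBLos", final "somblOS".

somblOS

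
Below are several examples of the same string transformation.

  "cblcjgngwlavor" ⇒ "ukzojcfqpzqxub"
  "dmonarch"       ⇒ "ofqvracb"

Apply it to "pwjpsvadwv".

Each output is the input with this applied: swap the front and back halves of the string, then shift every letter 12 places backward in the alphabet (wrapping around).
On "pwjpsvadwv": the first step gives "vadwvpwjps", and the second then gives "jorkjdkxdg".

jorkjdkxdg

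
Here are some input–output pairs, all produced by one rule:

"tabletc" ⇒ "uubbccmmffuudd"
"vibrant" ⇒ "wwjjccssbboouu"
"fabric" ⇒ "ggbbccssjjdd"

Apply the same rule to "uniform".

Looking at the pairs, the operation is to double every character, then shift every letter 1 place forward in the alphabet (wrapping around).
Applying both steps to "uniform": "uunniiffoorrmm", then "vvoojjggppssnn".

vvoojjggppssnn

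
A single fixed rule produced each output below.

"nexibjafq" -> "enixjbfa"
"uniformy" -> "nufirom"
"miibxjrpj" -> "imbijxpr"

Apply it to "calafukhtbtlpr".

acalufhkbtltp

What's happening: delete the last character, then swap each adjacent pair of characters (1↔2, 3↔4, ...).
Starting from "calafukhtbtlpr": after the first operation, "calafukhtbtlp"; after the second, "acalufhkbtltp".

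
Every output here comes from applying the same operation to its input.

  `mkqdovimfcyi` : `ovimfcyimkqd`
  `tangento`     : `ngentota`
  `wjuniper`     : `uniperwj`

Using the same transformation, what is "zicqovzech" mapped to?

qovzechzic

What's happening: move the last 2 characters to the front (rotate right by 2), then swap the front and back halves of the string.
"zicqovzech" → "chzicqovze" → "qovzechzic".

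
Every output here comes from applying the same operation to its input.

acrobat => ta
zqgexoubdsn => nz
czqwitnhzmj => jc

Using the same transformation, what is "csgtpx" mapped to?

xc

The transformation: move the first character to the end, then keep only the last 2 characters.
Applying both steps to "csgtpx": "sgtpxc", then "xc".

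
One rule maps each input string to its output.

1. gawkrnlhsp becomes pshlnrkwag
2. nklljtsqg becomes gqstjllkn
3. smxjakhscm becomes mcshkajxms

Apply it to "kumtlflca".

Rule — reverse the string.
"kumtlflca" → "aclfltmuk".

aclfltmuk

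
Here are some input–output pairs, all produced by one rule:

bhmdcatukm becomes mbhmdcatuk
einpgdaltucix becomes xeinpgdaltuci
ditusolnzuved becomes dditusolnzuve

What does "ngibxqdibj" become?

In each case the input is transformed by: move the last character to the front.
Applying that to "ngibxqdibj" gives "jngibxqdib".

jngibxqdib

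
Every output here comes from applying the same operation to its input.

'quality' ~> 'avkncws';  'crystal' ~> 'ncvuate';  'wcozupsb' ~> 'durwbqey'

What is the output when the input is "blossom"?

In each case the input is transformed by: reverse the string, then shift every letter 2 places forward in the alphabet (wrapping around).
For "blossom", step one produces "mossolb"; step two turns that into "oquuqnd".

oquuqnd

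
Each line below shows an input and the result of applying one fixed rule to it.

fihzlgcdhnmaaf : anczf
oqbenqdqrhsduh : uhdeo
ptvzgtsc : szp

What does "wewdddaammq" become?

What's happening: reverse the string, then keep one character in every 3, starting at position 2 (positions 2nd, 5th, 8th, ...).
On "wewdddaammq": the first step gives "qmmaadddwew", and the second then gives "madw".

madw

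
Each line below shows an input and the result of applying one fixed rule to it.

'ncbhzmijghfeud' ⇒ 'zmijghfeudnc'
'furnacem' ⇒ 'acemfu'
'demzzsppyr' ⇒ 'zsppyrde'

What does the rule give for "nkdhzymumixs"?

zymumixsnk

The pattern: move the first 2 characters to the end (rotate left by 2), then delete the first 2 characters.
For "nkdhzymumixs", step one produces "dhzymumixsnk"; step two turns that into "zymumixsnk".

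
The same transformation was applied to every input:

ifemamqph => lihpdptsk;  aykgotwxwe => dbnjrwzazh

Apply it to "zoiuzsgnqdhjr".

In each case the input is transformed by: shift every letter 3 places forward in the alphabet (wrapping around).
For "zoiuzsgnqdhjr" the result is "crlxcvjqtgkmu".

crlxcvjqtgkmu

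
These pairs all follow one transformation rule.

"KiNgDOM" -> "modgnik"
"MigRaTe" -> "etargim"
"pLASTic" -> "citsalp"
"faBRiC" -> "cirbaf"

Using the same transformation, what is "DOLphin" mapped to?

nihplod

In each case the input is transformed by: reverse the string, then convert every letter to lowercase.
Applying both steps to "DOLphin": "nihpLOD", then "nihplod".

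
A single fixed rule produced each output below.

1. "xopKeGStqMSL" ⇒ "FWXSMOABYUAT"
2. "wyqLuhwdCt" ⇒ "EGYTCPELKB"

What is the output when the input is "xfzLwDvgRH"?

FNHTELDOZP

What's happening: shift every letter 8 places forward in the alphabet (wrapping around), then convert every letter to uppercase.
Applying both steps to "xfzLwDvgRH": "fnhTeLdoZP", then "FNHTELDOZP".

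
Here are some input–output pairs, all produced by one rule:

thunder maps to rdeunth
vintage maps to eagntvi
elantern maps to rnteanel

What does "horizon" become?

The rule is to swap each adjacent pair of characters (1↔2, 3↔4, ...), then reverse the string.
On "horizon": the first step gives "ohirozn", and the second then gives "nzoriho".

nzoriho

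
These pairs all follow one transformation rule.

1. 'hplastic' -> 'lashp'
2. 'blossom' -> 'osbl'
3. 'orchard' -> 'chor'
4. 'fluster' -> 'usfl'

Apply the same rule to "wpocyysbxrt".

The rule is to delete the last 3 characters, then move the first 2 characters to the end (rotate left by 2).
"wpocyysbxrt" → "wpocyysb" → "ocyysbwp".
(Check on "hplastic": → "hplas" → "lashp" ✓)

ocyysbwp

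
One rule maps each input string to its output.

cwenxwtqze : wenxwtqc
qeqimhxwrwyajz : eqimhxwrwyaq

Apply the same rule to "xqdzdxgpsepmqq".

The rule is to delete the last 2 characters, then move the first character to the end.
Starting from "xqdzdxgpsepmqq": after the first operation, "xqdzdxgpsepm"; after the second, "qdzdxgpsepmx".

qdzdxgpsepmx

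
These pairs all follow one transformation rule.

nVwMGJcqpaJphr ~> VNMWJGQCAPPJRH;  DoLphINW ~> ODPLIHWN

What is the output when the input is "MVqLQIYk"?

Rule — swap each adjacent pair of characters (1↔2, 3↔4, ...), then convert every letter to uppercase.
Applying both steps to "MVqLQIYk": "VMLqIQkY", then "VMLQIQKY".
(Check on "nVwMGJcqpaJphr": → "VnMwJGqcappJrh" → "VNMWJGQCAPPJRH" ✓)

VMLQIQKY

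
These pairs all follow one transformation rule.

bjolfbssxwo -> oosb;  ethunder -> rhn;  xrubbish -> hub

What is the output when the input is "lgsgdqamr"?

Rule — take characters alternately from the front and the back (1st, last, 2nd, 2nd-last, ...), then keep one character in every 3, starting at position 2 (positions 2nd, 5th, 8th, ...).
Applying that to "lgsgdqamr" gives "rsq".

rsq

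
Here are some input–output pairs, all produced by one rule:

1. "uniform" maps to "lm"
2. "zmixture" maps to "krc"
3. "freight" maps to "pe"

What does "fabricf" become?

yg

The transformation: keep one character in every 3, starting at position 2 (positions 2nd, 5th, 8th, ...), then shift every letter 2 places backward in the alphabet (wrapping around).
Starting from "fabricf": after the first operation, "ai"; after the second, "yg".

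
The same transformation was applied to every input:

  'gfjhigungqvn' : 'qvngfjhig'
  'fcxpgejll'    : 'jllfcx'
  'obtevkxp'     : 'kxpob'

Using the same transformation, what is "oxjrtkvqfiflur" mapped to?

In each case the input is transformed by: move the last 3 characters to the front (rotate right by 3), then delete the last 3 characters.
Doing the same to "oxjrtkvqfiflur": "luroxjrtkvq".

luroxjrtkvq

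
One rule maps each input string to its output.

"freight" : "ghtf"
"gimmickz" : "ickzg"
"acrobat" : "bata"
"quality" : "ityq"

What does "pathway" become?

wayp

Rule — move the first character to the end, then delete the first 3 characters.
On "pathway": the first step gives "athwayp", and the second then gives "wayp".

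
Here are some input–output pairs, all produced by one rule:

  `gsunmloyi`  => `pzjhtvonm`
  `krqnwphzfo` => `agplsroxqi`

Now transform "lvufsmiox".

The rule is to move the last 3 characters to the front (rotate right by 3), then shift every letter 1 place forward in the alphabet (wrapping around).
Working it through for "lvufsmiox": intermediate "ioxlvufsm", final "jpymwvgtn".

jpymwvgtn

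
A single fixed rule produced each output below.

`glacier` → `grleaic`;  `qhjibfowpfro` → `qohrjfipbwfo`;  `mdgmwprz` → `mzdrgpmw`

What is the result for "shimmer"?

srheimm

What's happening: take characters alternately from the front and the back (1st, last, 2nd, 2nd-last, ...).
On "shimmer" that produces "srheimm".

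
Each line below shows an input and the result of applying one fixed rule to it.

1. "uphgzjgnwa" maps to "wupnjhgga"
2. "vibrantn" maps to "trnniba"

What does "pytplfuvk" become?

What's happening: sort the characters into reverse alphabetical order, then delete the first character.
For "pytplfuvk", step one produces "yvutpplkf"; step two turns that into "vutpplkf".
(Check on "vibrantn": → "vtrnniba" → "trnniba" ✓)

vutpplkf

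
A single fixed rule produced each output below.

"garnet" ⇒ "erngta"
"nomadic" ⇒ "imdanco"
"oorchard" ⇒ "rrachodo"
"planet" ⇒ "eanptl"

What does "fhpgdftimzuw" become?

upzgmdiftfwh

Rule — take characters alternately from the front and the back (1st, last, 2nd, 2nd-last, ...), then move the first 3 characters to the end (rotate left by 3).
Starting from "fhpgdftimzuw": after the first operation, "fwhupzgmdift"; after the second, "upzgmdiftfwh".
(Check on "nomadic": → "ncoimda" → "imdanco" ✓)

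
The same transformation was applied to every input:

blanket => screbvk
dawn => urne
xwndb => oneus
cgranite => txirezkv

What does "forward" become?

wfinriu

In each case the input is transformed by: shift every letter 9 places backward in the alphabet (wrapping around).
Doing the same to "forward": "wfinriu".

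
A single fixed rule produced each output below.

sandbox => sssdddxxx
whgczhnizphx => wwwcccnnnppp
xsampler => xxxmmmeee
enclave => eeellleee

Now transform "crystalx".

The pattern: keep one character in every 3, starting at position 1 (positions 1st, 4th, 7th, ...), then repeat every character 3 times.
On "crystalx" that produces "cccssslll".

cccssslll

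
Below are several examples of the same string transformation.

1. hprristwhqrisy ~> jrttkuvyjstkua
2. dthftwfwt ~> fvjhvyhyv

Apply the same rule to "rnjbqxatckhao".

tpldszcvemjcq

In each case the input is transformed by: shift every letter 2 places forward in the alphabet (wrapping around).
Applying that to "rnjbqxatckhao" gives "tpldszcvemjcq".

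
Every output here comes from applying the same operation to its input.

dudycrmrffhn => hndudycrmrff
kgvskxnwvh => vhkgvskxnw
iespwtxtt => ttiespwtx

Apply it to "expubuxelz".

lzexpubuxe

The transformation: move the last 2 characters to the front (rotate right by 2).
So "expubuxelz" becomes "lzexpubuxe".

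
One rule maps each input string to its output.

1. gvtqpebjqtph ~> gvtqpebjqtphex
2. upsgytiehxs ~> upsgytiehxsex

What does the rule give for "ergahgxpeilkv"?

Looking at the pairs, the operation is to append "ex".
"ergahgxpeilkv" → "ergahgxpeilkvex".

ergahgxpeilkvex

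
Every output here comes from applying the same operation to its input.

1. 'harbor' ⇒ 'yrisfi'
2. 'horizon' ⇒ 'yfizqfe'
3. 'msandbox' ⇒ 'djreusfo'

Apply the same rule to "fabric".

wrsizt

The rule is to shift every letter 9 places backward in the alphabet (wrapping around).
"fabric" → "wrsizt".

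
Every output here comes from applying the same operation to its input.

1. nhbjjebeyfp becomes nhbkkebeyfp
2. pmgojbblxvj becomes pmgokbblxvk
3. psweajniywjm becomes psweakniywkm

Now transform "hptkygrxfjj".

What's happening: replace every "j" with "k".
On "hptkygrxfjj" that produces "hptkygrxfkk".

hptkygrxfkk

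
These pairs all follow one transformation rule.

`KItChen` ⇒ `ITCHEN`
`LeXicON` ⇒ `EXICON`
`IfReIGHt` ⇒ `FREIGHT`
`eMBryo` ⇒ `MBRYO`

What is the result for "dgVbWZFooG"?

Rule — delete the first character, then convert every letter to uppercase.
Working it through for "dgVbWZFooG": intermediate "gVbWZFooG", final "GVBWZFOOG".

GVBWZFOOG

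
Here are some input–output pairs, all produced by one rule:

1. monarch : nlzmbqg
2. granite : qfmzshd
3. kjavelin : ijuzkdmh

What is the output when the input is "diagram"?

What's happening: shift every letter 1 place backward in the alphabet (wrapping around), then swap each adjacent pair of characters (1↔2, 3↔4, ...).
Starting from "diagram": after the first operation, "chzfqzl"; after the second, "hcfzzql".

hcfzzql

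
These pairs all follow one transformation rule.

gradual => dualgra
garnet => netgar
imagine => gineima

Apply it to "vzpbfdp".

The transformation: move the first 3 characters to the end (rotate left by 3).
Doing the same to "vzpbfdp": "bfdpvzp".

bfdpvzp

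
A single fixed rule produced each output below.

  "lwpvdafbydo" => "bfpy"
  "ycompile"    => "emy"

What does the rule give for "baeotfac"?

aet

The rule is to sort the characters into alphabetical order, then keep one character in every 3, starting at position 2 (positions 2nd, 5th, 8th, ...).
Working it through for "baeotfac": intermediate "aabcefot", final "aet".
(Check on "lwpvdafbydo": → "abddflopvwy" → "bfpy" ✓)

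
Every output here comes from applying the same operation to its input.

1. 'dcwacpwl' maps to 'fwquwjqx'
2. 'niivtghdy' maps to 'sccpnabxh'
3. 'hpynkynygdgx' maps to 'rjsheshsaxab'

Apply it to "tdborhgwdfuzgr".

lxvilbaqxzotan

The rule is to shift every letter 6 places backward in the alphabet (wrapping around), then swap the first and last characters.
Applying both steps to "tdborhgwdfuzgr": "nxvilbaqxzotal", then "lxvilbaqxzotan".
(Check on "niivtghdy": → "hccpnabxs" → "sccpnabxh" ✓)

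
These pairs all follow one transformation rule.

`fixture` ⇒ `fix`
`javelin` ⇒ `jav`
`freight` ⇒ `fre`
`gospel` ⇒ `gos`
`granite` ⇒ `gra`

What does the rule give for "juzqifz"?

juz

In each case the input is transformed by: keep only the first 3 characters.
So "juzqifz" becomes "juz".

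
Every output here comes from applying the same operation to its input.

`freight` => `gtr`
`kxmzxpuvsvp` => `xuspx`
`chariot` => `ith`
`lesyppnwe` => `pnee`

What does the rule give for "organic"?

ncr

What's happening: move the first 3 characters to the end (rotate left by 3), then keep every other character starting from the second (positions 2nd, 4th, 6th, ...).
"organic" → "anicorg" → "ncr".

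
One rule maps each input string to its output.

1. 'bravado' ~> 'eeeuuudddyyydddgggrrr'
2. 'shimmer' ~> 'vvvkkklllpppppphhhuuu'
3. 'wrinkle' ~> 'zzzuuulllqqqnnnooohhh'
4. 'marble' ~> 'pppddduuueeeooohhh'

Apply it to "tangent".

Rule — repeat every character 3 times, then shift every letter 3 places forward in the alphabet (wrapping around).
Working it through for "tangent": intermediate "tttaaannngggeeennnttt", final "wwwdddqqqjjjhhhqqqwww".

wwwdddqqqjjjhhhqqqwww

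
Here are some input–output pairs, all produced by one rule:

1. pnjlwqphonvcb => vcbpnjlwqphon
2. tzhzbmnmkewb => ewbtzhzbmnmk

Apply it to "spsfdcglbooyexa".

The rule is to move the last 3 characters to the front (rotate right by 3).
Applying that to "spsfdcglbooyexa" gives "exaspsfdcglbooy".

exaspsfdcglbooy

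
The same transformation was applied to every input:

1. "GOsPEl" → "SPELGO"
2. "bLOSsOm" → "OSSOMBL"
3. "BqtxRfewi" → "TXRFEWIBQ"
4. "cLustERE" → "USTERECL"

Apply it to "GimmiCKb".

MMICKBGI

Looking at the pairs, the operation is to move the first 2 characters to the end (rotate left by 2), then convert every letter to uppercase.
Working it through for "GimmiCKb": intermediate "mmiCKbGi", final "MMICKBGI".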